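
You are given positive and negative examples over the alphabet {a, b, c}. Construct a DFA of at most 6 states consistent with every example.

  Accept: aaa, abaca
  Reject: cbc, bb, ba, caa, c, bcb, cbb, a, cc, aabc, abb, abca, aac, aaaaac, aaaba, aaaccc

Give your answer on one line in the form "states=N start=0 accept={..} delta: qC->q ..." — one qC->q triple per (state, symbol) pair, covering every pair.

State merging on the prefix tree: take the shortest (then alphabetical) example prefix whose next move is undefined and point that move at state 0, else 1, else 2, ...; a target is out if some Accept/Reject pair would then sit in one state with the same input left (inseparable). If every existing state is out, open a new one.
a: 0a undefined. 0a->0: no, aaa/a meet in 0. Open state 1: 0a->1.
b: 0b undefined. 0b->0: ok.
c: 0c undefined. 0c->0: ok.
aa: 1a undefined. 1a->0: no, aaa/ba meet in 1. 1a->1: no, aaa/ba meet in 1. Open state 2: 1a->2.
ab: 1b undefined. 1b->0: ok.
aaa: 2a undefined. 2a->0: no, aaa/cbc meet in 0. 2a->1: no, aaa/ba meet in 1. 2a->2: no, aaa/caa meet in 2. Open state 3: 2a->3.
aab: 2b undefined. 2b->0: ok.
aac: 2c undefined. 2c->0: ok.
aaaa: 3a undefined. 3a->0: ok.
aaab: 3b undefined. 3b->0: ok.
aaac: 3c undefined. 3c->0: ok.
abac: 1c undefined. 1c->0: no, abaca/ba meet in 1. 1c->1: no, abaca/caa meet in 2. 1c->2: ok.
All examples now run through 4 states with every (state, symbol) defined. Accept strings end in {3}, Reject strings end in {0,1,2}; accept={3}.

states=4 start=0 accept={3} delta: 0a->1 0b->0 0c->0 1a->2 1b->0 1c->2 2a->3 2b->0 2c->0 3a->0 3b->0 3c->0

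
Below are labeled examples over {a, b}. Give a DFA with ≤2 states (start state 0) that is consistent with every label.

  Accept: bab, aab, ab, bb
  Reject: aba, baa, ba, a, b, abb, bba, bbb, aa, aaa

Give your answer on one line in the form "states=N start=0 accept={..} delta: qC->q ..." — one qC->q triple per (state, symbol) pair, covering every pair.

states=2 start=0 accept={0} delta: 0a->1 0b->1 1a->1 1b->0

Grow the machine one transition at a time. Run the examples from 0; the earliest place one falls off (shortest prefix, ties alphabetical) gets sent to the lowest-numbered state that keeps every Accept/Reject pair distinguishable — a pair clashes when both reach the same state with identical unread suffix — and to a fresh state only if none does.
a: 0a undefined. 0a->0: no, aab/b meet in 0 with "b" left. Open state 1: 0a->1.
b: 0b undefined. 0b->0: no, bb/b meet in 0. 0b->1: ok.
aa: 1a undefined. 1a->0: no, bab/baa meet in 1. 1a->1: ok.
ab: 1b undefined. 1b->0: ok.
All examples now run through 2 states with every (state, symbol) defined. Accept strings end in {0}, Reject strings end in {1}; accept={0}.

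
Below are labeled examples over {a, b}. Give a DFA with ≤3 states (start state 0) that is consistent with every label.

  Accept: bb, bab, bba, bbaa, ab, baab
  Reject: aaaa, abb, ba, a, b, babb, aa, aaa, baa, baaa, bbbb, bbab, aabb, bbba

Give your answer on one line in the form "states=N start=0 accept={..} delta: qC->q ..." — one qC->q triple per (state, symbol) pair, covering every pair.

Grow the machine one transition at a time. Run the examples from 0; the earliest place one falls off (shortest prefix, ties alphabetical) gets sent to the lowest-numbered state that keeps every Accept/Reject pair distinguishable — a pair clashes when both reach the same state with identical unread suffix — and to a fresh state only if none does.
a: 0a undefined. 0a->0: no, bb/abb meet in 0 with "bb" left. Open state 1: 0a->1.
b: 0b undefined. 0b->0: no, bb/b meet in 0. 0b->1: ok.
aa: 1a undefined. 1a->0: no, bb/babb meet in 1 with "b" left. 1a->1: ok.
ab: 1b undefined. 1b->0: no, bb/bbbb meet in 0. 1b->1: no, bb/aaaa meet in 1. Open state 2: 1b->2.
abb: 2b undefined. 2b->0: ok.
bba: 2a undefined. 2a->0: no, bba/abb meet in 0. 2a->1: no, bb/bbab meet in 2. 2a->2: ok.
All examples now run through 3 states with every (state, symbol) defined. Accept strings end in {2}, Reject strings end in {0,1}; accept={2}.

states=3 start=0 accept={2} delta: 0a->1 0b->1 1a->1 1b->2 2a->2 2b->0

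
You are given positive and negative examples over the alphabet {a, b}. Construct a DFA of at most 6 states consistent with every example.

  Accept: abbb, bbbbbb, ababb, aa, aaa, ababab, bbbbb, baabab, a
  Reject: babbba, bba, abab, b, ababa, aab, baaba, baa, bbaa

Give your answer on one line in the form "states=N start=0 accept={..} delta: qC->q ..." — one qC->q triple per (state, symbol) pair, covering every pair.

states=4 start=0 accept={0,3} delta: 0a->0 0b->1 1a->1 1b->2 2a->2 2b->3 3a->1 3b->3

State merging on the prefix tree: take the shortest (then alphabetical) example prefix whose next move is undefined and point that move at state 0, else 1, else 2, ...; a target is out if some Accept/Reject pair would then sit in one state with the same input left (inseparable). If every existing state is out, open a new one.
a: 0a undefined. 0a->0: ok.
b: 0b undefined. 0b->0: no, abbb/babbba meet in 0. Open state 1: 0b->1.
ba: 1a undefined. 1a->0: no, aa/ababa meet in 0. 1a->1: ok.
bb: 1b undefined. 1b->0: no, abbb/b meet in 1. 1b->1: no, abbb/babbba meet in 1. Open state 2: 1b->2.
bba: 2a undefined. 2a->0: no, aa/bba meet in 0. 2a->1: no, ababab/abab meet in 2. 2a->2: ok.
bbb: 2b undefined. 2b->0: no, bbbbb/bba meet in 2. 2b->1: no, abbb/b meet in 1. 2b->2: no, abbb/babbba meet in 2. Open state 3: 2b->3.
bbbb: 3b undefined. 3b->0: no, bbbbbb/bba meet in 2. 3b->1: no, bbbbb/bba meet in 2. 3b->2: no, bbbbbb/babbba meet in 2. 3b->3: ok.
babbba: 3a undefined. 3a->0: no, aa/babbba meet in 0. 3a->1: ok.
All examples now run through 4 states with every (state, symbol) defined. Accept strings end in {0,3}, Reject strings end in {1,2}; accept={0,3}.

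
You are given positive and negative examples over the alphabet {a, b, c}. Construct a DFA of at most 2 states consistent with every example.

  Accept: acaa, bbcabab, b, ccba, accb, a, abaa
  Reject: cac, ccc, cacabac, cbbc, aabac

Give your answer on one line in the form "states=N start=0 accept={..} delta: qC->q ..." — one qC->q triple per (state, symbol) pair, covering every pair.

states=2 start=0 accept={0} delta: 0a->0 0b->0 0c->1 1a->0 1b->0 1c->0

Fold the examples into a partial DFA from state 0: repeatedly fix the first undefined (state, symbol) met by the shortest-then-alphabetical prefix, trying targets in increasing order and rejecting any under which an Accept and a Reject string meet in one state with the same remainder; add a state when all current targets are rejected. Accepting states are where Accept strings end.
a: 0a undefined. 0a->0: ok.
b: 0b undefined. 0b->0: ok.
c: 0c undefined. 0c->0: no, acaa/cac meet in 0. Open state 1: 0c->1.
ca: 1a undefined. 1a->0: ok.
cb: 1b undefined. 1b->0: ok.
cc: 1c undefined. 1c->0: ok.
All examples now run through 2 states with every (state, symbol) defined. Accept strings end in {0}, Reject strings end in {1}; accept={0}.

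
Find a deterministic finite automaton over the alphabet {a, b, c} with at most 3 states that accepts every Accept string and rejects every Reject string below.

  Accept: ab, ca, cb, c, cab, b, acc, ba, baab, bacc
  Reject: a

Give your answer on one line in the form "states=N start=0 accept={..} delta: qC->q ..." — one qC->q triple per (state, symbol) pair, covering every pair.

states=2 start=0 accept={1} delta: 0a->0 0b->1 0c->1 1a->1 1b->1 1c->1

Grow the machine one transition at a time. Run the examples from 0; the earliest place one falls off (shortest prefix, ties alphabetical) gets sent to the lowest-numbered state that keeps every Accept/Reject pair distinguishable — a pair clashes when both reach the same state with identical unread suffix — and to a fresh state only if none does.
a: 0a undefined. 0a->0: ok.
b: 0b undefined. 0b->0: no, ab/a meet in 0. Open state 1: 0b->1.
c: 0c undefined. 0c->0: no, ca/a meet in 0. 0c->1: ok.
ba: 1a undefined. 1a->0: no, ca/a meet in 0. 1a->1: ok.
cb: 1b undefined. 1b->0: no, cb/a meet in 0. 1b->1: ok.
acc: 1c undefined. 1c->0: no, acc/a meet in 0. 1c->1: ok.
All examples now run through 2 states with every (state, symbol) defined. Accept strings end in {1}, Reject strings end in {0}; accept={1}.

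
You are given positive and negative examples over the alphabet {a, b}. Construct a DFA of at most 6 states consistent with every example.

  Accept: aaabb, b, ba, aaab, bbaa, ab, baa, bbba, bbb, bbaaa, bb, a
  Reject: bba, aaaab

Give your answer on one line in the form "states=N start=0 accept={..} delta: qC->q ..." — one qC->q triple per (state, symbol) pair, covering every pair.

states=4 start=0 accept={1,2,3} delta: 0a->1 0b->1 1a->2 1b->3 2a->1 2b->0 3a->0 3b->1

Fold the examples into a partial DFA from state 0: repeatedly fix the first undefined (state, symbol) met by the shortest-then-alphabetical prefix, trying targets in increasing order and rejecting any under which an Accept and a Reject string meet in one state with the same remainder; add a state when all current targets are rejected. Accepting states are where Accept strings end.
a: 0a undefined. 0a->0: no, b/aaaab meet in 0 with "b" left. Open state 1: 0a->1.
b: 0b undefined. 0b->0: no, ba/bba meet in 1. 0b->1: ok.
aa: 1a undefined. 1a->0: no, b/aaaab meet in 1. 1a->1: no, aaab/aaaab meet in 1 with "b" left. Open state 2: 1a->2.
ab: 1b undefined. 1b->0: no, b/bba meet in 1. 1b->1: no, ba/bba meet in 2. 1b->2: no, baa/bba meet in 2 with "a" left. Open state 3: 1b->3.
aaa: 2a undefined. 2a->0: no, aaabb/aaaab meet in 3. 2a->1: ok.
bba: 3a undefined. 3a->0: ok.
bbb: 3b undefined. 3b->0: no, aaabb/bba meet in 0. 3b->1: ok.
aaaab: 2b undefined. 2b->0: ok.
All examples now run through 4 states with every (state, symbol) defined. Accept strings end in {1,2,3}, Reject strings end in {0}; accept={1,2,3}.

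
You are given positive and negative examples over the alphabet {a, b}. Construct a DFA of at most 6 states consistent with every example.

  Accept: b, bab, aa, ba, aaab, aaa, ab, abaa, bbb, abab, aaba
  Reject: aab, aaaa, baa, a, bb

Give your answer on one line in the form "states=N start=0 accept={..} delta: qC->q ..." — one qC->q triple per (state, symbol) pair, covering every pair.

State merging on the prefix tree: take the shortest (then alphabetical) example prefix whose next move is undefined and point that move at state 0, else 1, else 2, ...; a target is out if some Accept/Reject pair would then sit in one state with the same input left (inseparable). If every existing state is out, open a new one.
a: 0a undefined. 0a->0: no, b/aab meet in 0 with "b" left. Open state 1: 0a->1.
b: 0b undefined. 0b->0: no, b/bb meet in 0. 0b->1: no, b/a meet in 1. Open state 2: 0b->2.
aa: 1a undefined. 1a->0: no, b/aab meet in 2. 1a->1: no, aa/aaaa meet in 1. 1a->2: ok.
ab: 1b undefined. 1b->0: ok.
ba: 2a undefined. 2a->0: ok.
bb: 2b undefined. 2b->0: no, ba/aab meet in 0. 2b->1: ok.
All examples now run through 3 states with every (state, symbol) defined. Accept strings end in {0,2}, Reject strings end in {1}; accept={0,2}.

states=3 start=0 accept={0,2} delta: 0a->1 0b->2 1a->2 1b->0 2a->0 2b->1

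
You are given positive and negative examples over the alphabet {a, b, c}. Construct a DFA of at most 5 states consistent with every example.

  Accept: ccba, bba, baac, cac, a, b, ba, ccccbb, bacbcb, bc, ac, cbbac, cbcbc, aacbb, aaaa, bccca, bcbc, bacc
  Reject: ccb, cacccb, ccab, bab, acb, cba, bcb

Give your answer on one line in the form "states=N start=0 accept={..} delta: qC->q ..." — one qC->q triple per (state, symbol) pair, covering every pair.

State merging on the prefix tree: take the shortest (then alphabetical) example prefix whose next move is undefined and point that move at state 0, else 1, else 2, ...; a target is out if some Accept/Reject pair would then sit in one state with the same input left (inseparable). If every existing state is out, open a new one.
a: 0a undefined. 0a->0: ok.
b: 0b undefined. 0b->0: no, bba/bab meet in 0. Open state 1: 0b->1.
c: 0c undefined. 0c->0: no, ccba/cba meet in 1 with "a" left. 0c->1: no, bba/cba meet in 1 with "ba" left. Open state 2: 0c->2.
ba: 1a undefined. 1a->0: no, b/bab meet in 1. 1a->1: ok.
bb: 1b undefined. 1b->0: no, bba/bab meet in 0. 1b->1: no, bba/bab meet in 1. 1b->2: no, ac/bab meet in 2. Open state 3: 1b->3.
bc: 1c undefined. 1c->0: no, b/bcb meet in 1. 1c->1: ok.
ca: 2a undefined. 2a->0: ok.
cb: 2b undefined. 2b->0: no, a/acb meet in 0. 2b->1: no, baac/acb meet in 1. 2b->2: no, cac/acb meet in 2. 2b->3: no, bba/cba meet in 3 with "a" left. Open state 4: 2b->4.
cc: 2c undefined. 2c->0: no, ccba/ccb meet in 1. 2c->1: ok.
bba: 3a undefined. 3a->0: ok.
cba: 4a undefined. 4a->0: no, ccba/cba meet in 0. 4a->1: no, baac/cba meet in 1. 4a->2: no, cac/cba meet in 2. 4a->3: ok.
cbb: 4b undefined. 4b->0: ok.
cbc: 4c undefined. 4c->0: ok.
bcbc: 3c undefined. 3c->0: ok.
ccccbb: 3b undefined. 3b->0: ok.
All examples now run through 5 states with every (state, symbol) defined. Accept strings end in {0,1,2}, Reject strings end in {3,4}; accept={0,1,2}.

states=5 start=0 accept={0,1,2} delta: 0a->0 0b->1 0c->2 1a->1 1b->3 1c->1 2a->0 2b->4 2c->1 3a->0 3b->0 3c->0 4a->3 4b->0 4c->0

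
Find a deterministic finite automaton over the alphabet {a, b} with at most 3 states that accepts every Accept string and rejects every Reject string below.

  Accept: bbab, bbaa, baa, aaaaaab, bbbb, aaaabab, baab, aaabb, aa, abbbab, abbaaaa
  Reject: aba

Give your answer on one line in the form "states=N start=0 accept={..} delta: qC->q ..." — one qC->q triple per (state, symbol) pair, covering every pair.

states=3 start=0 accept={0,1} delta: 0a->0 0b->1 1a->2 1b->0 2a->0 2b->0

Fold the examples into a partial DFA from state 0: repeatedly fix the first undefined (state, symbol) met by the shortest-then-alphabetical prefix, trying targets in increasing order and rejecting any under which an Accept and a Reject string meet in one state with the same remainder; add a state when all current targets are rejected. Accepting states are where Accept strings end.
a: 0a undefined. 0a->0: ok.
b: 0b undefined. 0b->0: no, bbab/aba meet in 0. Open state 1: 0b->1.
ba: 1a undefined. 1a->0: no, baa/aba meet in 0. 1a->1: no, baa/aba meet in 1. Open state 2: 1a->2.
bb: 1b undefined. 1b->0: ok.
baa: 2a undefined. 2a->0: ok.
abbbab: 2b undefined. 2b->0: ok.
All examples now run through 3 states with every (state, symbol) defined. Accept strings end in {0,1}, Reject strings end in {2}; accept={0,1}.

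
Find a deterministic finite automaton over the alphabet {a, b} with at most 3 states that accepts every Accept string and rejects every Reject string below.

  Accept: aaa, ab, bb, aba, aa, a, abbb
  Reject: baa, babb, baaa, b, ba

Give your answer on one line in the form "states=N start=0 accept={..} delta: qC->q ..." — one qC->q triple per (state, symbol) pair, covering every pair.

State merging on the prefix tree: take the shortest (then alphabetical) example prefix whose next move is undefined and point that move at state 0, else 1, else 2, ...; a target is out if some Accept/Reject pair would then sit in one state with the same input left (inseparable). If every existing state is out, open a new one.
a: 0a undefined. 0a->0: no, ab/b meet in 0 with "b" left. Open state 1: 0a->1.
b: 0b undefined. 0b->0: no, aaa/baaa meet in 1 with "aa" left. 0b->1: no, aaa/baa meet in 1 with "aa" left. Open state 2: 0b->2.
aa: 1a undefined. 1a->0: ok.
ab: 1b undefined. 1b->0: ok.
ba: 2a undefined. 2a->0: no, aaa/baa meet in 1. 2a->1: no, aaa/baaa meet in 1. 2a->2: ok.
bb: 2b undefined. 2b->0: ok.
All examples now run through 3 states with every (state, symbol) defined. Accept strings end in {0,1}, Reject strings end in {2}; accept={0,1}.

states=3 start=0 accept={0,1} delta: 0a->1 0b->2 1a->0 1b->0 2a->2 2b->0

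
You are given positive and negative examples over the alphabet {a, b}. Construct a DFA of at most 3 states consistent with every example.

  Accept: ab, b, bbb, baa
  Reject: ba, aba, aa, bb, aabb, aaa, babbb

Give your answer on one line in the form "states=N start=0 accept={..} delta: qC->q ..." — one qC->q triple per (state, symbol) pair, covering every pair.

states=3 start=0 accept={1} delta: 0a->0 0b->1 1a->2 1b->0 2a->1 2b->0

State merging on the prefix tree: take the shortest (then alphabetical) example prefix whose next move is undefined and point that move at state 0, else 1, else 2, ...; a target is out if some Accept/Reject pair would then sit in one state with the same input left (inseparable). If every existing state is out, open a new one.
a: 0a undefined. 0a->0: ok.
b: 0b undefined. 0b->0: no, ab/ba meet in 0. Open state 1: 0b->1.
ba: 1a undefined. 1a->0: no, bbb/babbb meet in 1 with "bb" left. 1a->1: no, ab/ba meet in 1. Open state 2: 1a->2.
bb: 1b undefined. 1b->0: ok.
baa: 2a undefined. 2a->0: no, baa/aa meet in 0. 2a->1: ok.
bab: 2b undefined. 2b->0: ok.
All examples now run through 3 states with every (state, symbol) defined. Accept strings end in {1}, Reject strings end in {0,2}; accept={1}.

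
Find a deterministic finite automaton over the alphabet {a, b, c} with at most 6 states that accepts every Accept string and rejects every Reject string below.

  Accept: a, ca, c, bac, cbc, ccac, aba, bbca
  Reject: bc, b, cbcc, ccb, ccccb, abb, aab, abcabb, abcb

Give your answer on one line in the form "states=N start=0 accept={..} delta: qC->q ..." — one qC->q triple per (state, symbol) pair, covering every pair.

Fold the examples into a partial DFA from state 0: repeatedly fix the first undefined (state, symbol) met by the shortest-then-alphabetical prefix, trying targets in increasing order and rejecting any under which an Accept and a Reject string meet in one state with the same remainder; add a state when all current targets are rejected. Accepting states are where Accept strings end.
a: 0a undefined. 0a->0: ok.
b: 0b undefined. 0b->0: no, a/b meet in 0. Open state 1: 0b->1.
c: 0c undefined. 0c->0: no, cbc/bc meet in 1 with "c" left. 0c->1: no, c/b meet in 1. Open state 2: 0c->2.
ba: 1a undefined. 1a->0: ok.
bb: 1b undefined. 1b->0: no, a/abb meet in 0. 1b->1: ok.
bc: 1c undefined. 1c->0: no, a/bc meet in 0. 1c->1: ok.
ca: 2a undefined. 2a->0: ok.
cb: 2b undefined. 2b->0: ok.
cc: 2c undefined. 2c->0: no, a/cbcc meet in 0. 2c->1: ok.
All examples now run through 3 states with every (state, symbol) defined. Accept strings end in {0,2}, Reject strings end in {1}; accept={0,2}.

states=3 start=0 accept={0,2} delta: 0a->0 0b->1 0c->2 1a->0 1b->1 1c->1 2a->0 2b->0 2c->1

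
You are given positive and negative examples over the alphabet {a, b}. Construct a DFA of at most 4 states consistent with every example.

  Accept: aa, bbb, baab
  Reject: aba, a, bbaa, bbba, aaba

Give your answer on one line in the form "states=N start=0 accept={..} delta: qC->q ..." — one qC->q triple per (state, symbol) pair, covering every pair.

states=4 start=0 accept={0,2} delta: 0a->1 0b->1 1a->2 1b->2 2a->3 2b->0 3a->1 3b->0

Fold the examples into a partial DFA from state 0: repeatedly fix the first undefined (state, symbol) met by the shortest-then-alphabetical prefix, trying targets in increasing order and rejecting any under which an Accept and a Reject string meet in one state with the same remainder; add a state when all current targets are rejected. Accepting states are where Accept strings end.
a: 0a undefined. 0a->0: no, aa/a meet in 0. Open state 1: 0a->1.
b: 0b undefined. 0b->0: no, aa/bbaa meet in 1 with "a" left. 0b->1: ok.
aa: 1a undefined. 1a->0: no, aa/aaba meet in 0. 1a->1: no, aa/a meet in 1. Open state 2: 1a->2.
ab: 1b undefined. 1b->0: no, aa/bbaa meet in 2. 1b->1: no, aa/aba meet in 2. 1b->2: ok.
aab: 2b undefined. 2b->0: ok.
aba: 2a undefined. 2a->0: no, bbb/aba meet in 0. 2a->1: no, aa/bbaa meet in 2. 2a->2: no, aa/aba meet in 2. Open state 3: 2a->3.
baab: 3b undefined. 3b->0: ok.
bbaa: 3a undefined. 3a->0: no, bbb/bbaa meet in 0. 3a->1: ok.
All examples now run through 4 states with every (state, symbol) defined. Accept strings end in {0,2}, Reject strings end in {1,3}; accept={0,2}.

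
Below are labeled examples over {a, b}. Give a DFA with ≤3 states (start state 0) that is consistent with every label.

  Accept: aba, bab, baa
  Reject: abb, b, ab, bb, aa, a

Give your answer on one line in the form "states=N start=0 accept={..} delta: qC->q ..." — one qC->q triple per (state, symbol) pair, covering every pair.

Fold the examples into a partial DFA from state 0: repeatedly fix the first undefined (state, symbol) met by the shortest-then-alphabetical prefix, trying targets in increasing order and rejecting any under which an Accept and a Reject string meet in one state with the same remainder; add a state when all current targets are rejected. Accepting states are where Accept strings end.
a: 0a undefined. 0a->0: ok.
b: 0b undefined. 0b->0: no, aba/abb meet in 0. Open state 1: 0b->1.
ba: 1a undefined. 1a->0: no, aba/aa meet in 0. 1a->1: no, aba/b meet in 1. Open state 2: 1a->2.
bb: 1b undefined. 1b->0: ok.
baa: 2a undefined. 2a->0: no, baa/abb meet in 0. 2a->1: no, baa/b meet in 1. 2a->2: ok.
bab: 2b undefined. 2b->0: no, bab/abb meet in 0. 2b->1: no, bab/b meet in 1. 2b->2: ok.
All examples now run through 3 states with every (state, symbol) defined. Accept strings end in {2}, Reject strings end in {0,1}; accept={2}.

states=3 start=0 accept={2} delta: 0a->0 0b->1 1a->2 1b->0 2a->2 2b->2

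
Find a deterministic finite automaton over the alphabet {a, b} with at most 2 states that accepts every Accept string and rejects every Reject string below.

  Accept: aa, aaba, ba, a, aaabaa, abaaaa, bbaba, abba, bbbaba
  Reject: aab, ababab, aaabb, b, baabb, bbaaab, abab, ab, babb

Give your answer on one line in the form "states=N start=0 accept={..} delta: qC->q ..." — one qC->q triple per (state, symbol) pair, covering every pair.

State merging on the prefix tree: take the shortest (then alphabetical) example prefix whose next move is undefined and point that move at state 0, else 1, else 2, ...; a target is out if some Accept/Reject pair would then sit in one state with the same input left (inseparable). If every existing state is out, open a new one.
a: 0a undefined. 0a->0: ok.
b: 0b undefined. 0b->0: no, aa/aab meet in 0. Open state 1: 0b->1.
ba: 1a undefined. 1a->0: ok.
bb: 1b undefined. 1b->0: no, aa/aaabb meet in 0. 1b->1: ok.
All examples now run through 2 states with every (state, symbol) defined. Accept strings end in {0}, Reject strings end in {1}; accept={0}.

states=2 start=0 accept={0} delta: 0a->0 0b->1 1a->0 1b->1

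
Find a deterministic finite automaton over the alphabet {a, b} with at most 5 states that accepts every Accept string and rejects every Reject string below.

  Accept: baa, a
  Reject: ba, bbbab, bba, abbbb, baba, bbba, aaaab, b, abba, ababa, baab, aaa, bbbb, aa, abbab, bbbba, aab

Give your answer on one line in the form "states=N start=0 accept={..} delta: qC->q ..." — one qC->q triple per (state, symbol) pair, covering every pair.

Fold the examples into a partial DFA from state 0: repeatedly fix the first undefined (state, symbol) met by the shortest-then-alphabetical prefix, trying targets in increasing order and rejecting any under which an Accept and a Reject string meet in one state with the same remainder; add a state when all current targets are rejected. Accepting states are where Accept strings end.
a: 0a undefined. 0a->0: no, a/aaa meet in 0. Open state 1: 0a->1.
b: 0b undefined. 0b->0: no, baa/aa meet in 1 with "a" left. 0b->1: no, baa/aaa meet in 1 with "aa" left. Open state 2: 0b->2.
aa: 1a undefined. 1a->0: no, a/aaa meet in 1. 1a->1: no, a/aaa meet in 1. 1a->2: ok.
ab: 1b undefined. 1b->0: no, a/ababa meet in 1. 1b->1: no, a/abbbb meet in 1. 1b->2: ok.
ba: 2a undefined. 2a->0: ok.
bb: 2b undefined. 2b->0: no, baa/bba meet in 1. 2b->1: no, baa/abbbb meet in 1. 2b->2: ok.
All examples now run through 3 states with every (state, symbol) defined. Accept strings end in {1}, Reject strings end in {0,2}; accept={1}.

states=3 start=0 accept={1} delta: 0a->1 0b->2 1a->2 1b->2 2a->0 2b->2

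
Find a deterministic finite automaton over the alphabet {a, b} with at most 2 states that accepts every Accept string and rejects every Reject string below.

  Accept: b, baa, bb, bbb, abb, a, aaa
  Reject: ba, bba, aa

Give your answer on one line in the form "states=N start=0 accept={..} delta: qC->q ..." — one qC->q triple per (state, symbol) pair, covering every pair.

Grow the machine one transition at a time. Run the examples from 0; the earliest place one falls off (shortest prefix, ties alphabetical) gets sent to the lowest-numbered state that keeps every Accept/Reject pair distinguishable — a pair clashes when both reach the same state with identical unread suffix — and to a fresh state only if none does.
a: 0a undefined. 0a->0: no, a/aa meet in 0. Open state 1: 0a->1.
b: 0b undefined. 0b->0: no, baa/aa meet in 1 with "a" left. 0b->1: ok.
aa: 1a undefined. 1a->0: ok.
ab: 1b undefined. 1b->0: no, b/bba meet in 1. 1b->1: ok.
All examples now run through 2 states with every (state, symbol) defined. Accept strings end in {1}, Reject strings end in {0}; accept={1}.

states=2 start=0 accept={1} delta: 0a->1 0b->1 1a->0 1b->1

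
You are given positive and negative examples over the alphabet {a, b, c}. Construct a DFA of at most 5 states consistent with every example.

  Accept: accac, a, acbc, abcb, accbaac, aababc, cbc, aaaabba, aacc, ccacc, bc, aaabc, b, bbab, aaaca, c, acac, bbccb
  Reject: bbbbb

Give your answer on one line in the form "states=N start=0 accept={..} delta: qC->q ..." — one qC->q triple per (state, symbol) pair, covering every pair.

Grow the machine one transition at a time. Run the examples from 0; the earliest place one falls off (shortest prefix, ties alphabetical) gets sent to the lowest-numbered state that keeps every Accept/Reject pair distinguishable — a pair clashes when both reach the same state with identical unread suffix — and to a fresh state only if none does.
a: 0a undefined. 0a->0: ok.
b: 0b undefined. 0b->0: no, a/bbbbb meet in 0. Open state 1: 0b->1.
c: 0c undefined. 0c->0: ok.
bb: 1b undefined. 1b->0: no, b/bbbbb meet in 1. 1b->1: no, b/bbbbb meet in 1. Open state 2: 1b->2.
bc: 1c undefined. 1c->0: ok.
bba: 2a undefined. 2a->0: ok.
bbb: 2b undefined. 2b->0: ok.
bbc: 2c undefined. 2c->0: ok.
aaba: 1a undefined. 1a->0: ok.
All examples now run through 3 states with every (state, symbol) defined. Accept strings end in {0,1}, Reject strings end in {2}; accept={0,1}.

states=3 start=0 accept={0,1} delta: 0a->0 0b->1 0c->0 1a->0 1b->2 1c->0 2a->0 2b->0 2c->0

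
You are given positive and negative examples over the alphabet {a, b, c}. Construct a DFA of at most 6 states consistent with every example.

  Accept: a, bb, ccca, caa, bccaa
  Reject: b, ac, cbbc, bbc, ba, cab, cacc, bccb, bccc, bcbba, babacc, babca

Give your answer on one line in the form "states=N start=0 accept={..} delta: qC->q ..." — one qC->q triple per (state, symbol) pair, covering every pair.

Fold the examples into a partial DFA from state 0: repeatedly fix the first undefined (state, symbol) met by the shortest-then-alphabetical prefix, trying targets in increasing order and rejecting any under which an Accept and a Reject string meet in one state with the same remainder; add a state when all current targets are rejected. Accepting states are where Accept strings end.
a: 0a undefined. 0a->0: ok.
b: 0b undefined. 0b->0: no, a/b meet in 0. Open state 1: 0b->1.
c: 0c undefined. 0c->0: no, a/ac meet in 0. 0c->1: ok.
ba: 1a undefined. 1a->0: no, a/ba meet in 0. 1a->1: no, bb/cab meet in 1 with "b" left. Open state 2: 1a->2.
bb: 1b undefined. 1b->0: ok.
bc: 1c undefined. 1c->0: no, a/cbbc meet in 0. 1c->1: no, a/bccb meet in 0. 1c->2: ok.
bab: 2b undefined. 2b->0: no, a/cab meet in 0. 2b->1: no, a/bcbba meet in 0. 2b->2: no, ccca/babca meet in 2 with "ca" left. Open state 3: 2b->3.
bcc: 2c undefined. 2c->0: ok.
caa: 2a undefined. 2a->0: ok.
baba: 3a undefined. 3a->0: ok.
babc: 3c undefined. 3c->0: no, a/babca meet in 0. 3c->1: ok.
bcbb: 3b undefined. 3b->0: no, a/bcbba meet in 0. 3b->1: ok.
All examples now run through 4 states with every (state, symbol) defined. Accept strings end in {0}, Reject strings end in {1,2,3}; accept={0}.

states=4 start=0 accept={0} delta: 0a->0 0b->1 0c->1 1a->2 1b->0 1c->2 2a->0 2b->3 2c->0 3a->0 3b->1 3c->1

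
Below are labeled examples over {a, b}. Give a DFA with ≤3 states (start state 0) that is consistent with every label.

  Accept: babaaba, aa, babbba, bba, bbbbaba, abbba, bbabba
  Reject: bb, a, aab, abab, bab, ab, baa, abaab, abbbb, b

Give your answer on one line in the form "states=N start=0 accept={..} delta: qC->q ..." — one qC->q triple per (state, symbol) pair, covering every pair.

states=2 start=0 accept={0} delta: 0a->1 0b->1 1a->0 1b->1

State merging on the prefix tree: take the shortest (then alphabetical) example prefix whose next move is undefined and point that move at state 0, else 1, else 2, ...; a target is out if some Accept/Reject pair would then sit in one state with the same input left (inseparable). If every existing state is out, open a new one.
a: 0a undefined. 0a->0: no, aa/a meet in 0. Open state 1: 0a->1.
b: 0b undefined. 0b->0: no, aa/baa meet in 1 with "a" left. 0b->1: ok.
aa: 1a undefined. 1a->0: ok.
ab: 1b undefined. 1b->0: no, babaaba/a meet in 1. 1b->1: ok.
All examples now run through 2 states with every (state, symbol) defined. Accept strings end in {0}, Reject strings end in {1}; accept={0}.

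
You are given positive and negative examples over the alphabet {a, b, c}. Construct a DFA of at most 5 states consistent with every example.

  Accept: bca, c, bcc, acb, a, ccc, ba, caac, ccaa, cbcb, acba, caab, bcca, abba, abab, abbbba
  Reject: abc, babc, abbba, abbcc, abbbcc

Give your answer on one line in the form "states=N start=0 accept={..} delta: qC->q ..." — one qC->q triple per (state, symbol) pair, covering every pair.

states=4 start=0 accept={0,1,3} delta: 0a->0 0b->1 0c->0 1a->0 1b->2 1c->2 2a->0 2b->3 2c->1 3a->2 3b->0 3c->1

Grow the machine one transition at a time. Run the examples from 0; the earliest place one falls off (shortest prefix, ties alphabetical) gets sent to the lowest-numbered state that keeps every Accept/Reject pair distinguishable — a pair clashes when both reach the same state with identical unread suffix — and to a fresh state only if none does.
a: 0a undefined. 0a->0: ok.
b: 0b undefined. 0b->0: no, c/abc meet in 0 with "c" left. Open state 1: 0b->1.
c: 0c undefined. 0c->0: ok.
ba: 1a undefined. 1a->0: ok.
bc: 1c undefined. 1c->0: no, bca/abc meet in 0. 1c->1: no, bcc/abc meet in 1. Open state 2: 1c->2.
abb: 1b undefined. 1b->0: no, c/abbba meet in 0. 1b->1: no, c/abbba meet in 0. 1b->2: ok.
bca: 2a undefined. 2a->0: ok.
bcc: 2c undefined. 2c->0: no, bca/abbcc meet in 0. 2c->1: ok.
abbb: 2b undefined. 2b->0: no, bca/abbba meet in 0. 2b->1: no, bca/abbba meet in 0. 2b->2: no, bca/abbba meet in 0. Open state 3: 2b->3.
abbba: 3a undefined. 3a->0: no, bca/abbba meet in 0. 3a->1: no, bcc/abbba meet in 1. 3a->2: ok.
abbbb: 3b undefined. 3b->0: ok.
abbbc: 3c undefined. 3c->0: no, bca/abbbcc meet in 0. 3c->1: ok.
All examples now run through 4 states with every (state, symbol) defined. Accept strings end in {0,1,3}, Reject strings end in {2}; accept={0,1,3}.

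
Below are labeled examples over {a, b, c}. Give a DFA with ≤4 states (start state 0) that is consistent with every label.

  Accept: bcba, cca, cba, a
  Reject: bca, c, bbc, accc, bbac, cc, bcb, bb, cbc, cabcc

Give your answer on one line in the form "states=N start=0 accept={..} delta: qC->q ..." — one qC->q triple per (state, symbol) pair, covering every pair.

states=3 start=0 accept={0} delta: 0a->0 0b->1 0c->2 1a->0 1b->1 1c->2 2a->1 2b->1 2c->1

Fold the examples into a partial DFA from state 0: repeatedly fix the first undefined (state, symbol) met by the shortest-then-alphabetical prefix, trying targets in increasing order and rejecting any under which an Accept and a Reject string meet in one state with the same remainder; add a state when all current targets are rejected. Accepting states are where Accept strings end.
a: 0a undefined. 0a->0: ok.
b: 0b undefined. 0b->0: no, a/bb meet in 0. Open state 1: 0b->1.
c: 0c undefined. 0c->0: no, cca/c meet in 0. 0c->1: no, cca/bca meet in 1 with "ca" left. Open state 2: 0c->2.
bb: 1b undefined. 1b->0: no, a/bb meet in 0. 1b->1: ok.
bc: 1c undefined. 1c->0: no, a/bca meet in 0. 1c->1: no, bcba/bca meet in 1 with "a" left. 1c->2: ok.
ca: 2a undefined. 2a->0: no, a/bca meet in 0. 2a->1: ok.
cb: 2b undefined. 2b->0: no, bcba/bcb meet in 0. 2b->1: ok.
cc: 2c undefined. 2c->0: no, cca/cc meet in 0. 2c->1: ok.
bba: 1a undefined. 1a->0: ok.
All examples now run through 3 states with every (state, symbol) defined. Accept strings end in {0}, Reject strings end in {1,2}; accept={0}.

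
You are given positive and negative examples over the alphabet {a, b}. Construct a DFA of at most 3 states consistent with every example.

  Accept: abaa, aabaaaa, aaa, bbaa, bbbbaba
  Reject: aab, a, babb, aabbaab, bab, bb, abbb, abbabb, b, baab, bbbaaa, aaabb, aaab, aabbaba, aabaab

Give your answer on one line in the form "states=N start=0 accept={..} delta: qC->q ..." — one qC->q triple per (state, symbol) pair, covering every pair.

states=3 start=0 accept={0} delta: 0a->1 0b->1 1a->2 1b->1 2a->0 2b->2

State merging on the prefix tree: take the shortest (then alphabetical) example prefix whose next move is undefined and point that move at state 0, else 1, else 2, ...; a target is out if some Accept/Reject pair would then sit in one state with the same input left (inseparable). If every existing state is out, open a new one.
a: 0a undefined. 0a->0: no, aaa/a meet in 0. Open state 1: 0a->1.
b: 0b undefined. 0b->0: no, aaa/bbbaaa meet in 1 with "aa" left. 0b->1: ok.
aa: 1a undefined. 1a->0: no, aabaaaa/aab meet in 1. 1a->1: no, aaa/a meet in 1. Open state 2: 1a->2.
ab: 1b undefined. 1b->0: no, bbbbaba/a meet in 1. 1b->1: ok.
aaa: 2a undefined. 2a->0: ok.
aab: 2b undefined. 2b->0: no, abaa/aab meet in 0. 2b->1: no, aabaaaa/aabbaba meet in 2. 2b->2: ok.
All examples now run through 3 states with every (state, symbol) defined. Accept strings end in {0}, Reject strings end in {1,2}; accept={0}.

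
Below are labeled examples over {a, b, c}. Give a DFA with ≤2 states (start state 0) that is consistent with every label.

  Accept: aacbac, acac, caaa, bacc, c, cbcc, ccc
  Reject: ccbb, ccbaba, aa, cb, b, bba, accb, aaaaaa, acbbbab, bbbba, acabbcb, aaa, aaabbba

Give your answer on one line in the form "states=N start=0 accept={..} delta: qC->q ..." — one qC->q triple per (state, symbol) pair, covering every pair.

states=2 start=0 accept={1} delta: 0a->0 0b->0 0c->1 1a->1 1b->0 1c->1

State merging on the prefix tree: take the shortest (then alphabetical) example prefix whose next move is undefined and point that move at state 0, else 1, else 2, ...; a target is out if some Accept/Reject pair would then sit in one state with the same input left (inseparable). If every existing state is out, open a new one.
a: 0a undefined. 0a->0: ok.
b: 0b undefined. 0b->0: ok.
c: 0c undefined. 0c->0: no, aacbac/ccbb meet in 0. Open state 1: 0c->1.
ca: 1a undefined. 1a->0: no, caaa/aa meet in 0. 1a->1: ok.
cb: 1b undefined. 1b->0: ok.
cc: 1c undefined. 1c->0: no, acac/ccbb meet in 0. 1c->1: ok.
All examples now run through 2 states with every (state, symbol) defined. Accept strings end in {1}, Reject strings end in {0}; accept={1}.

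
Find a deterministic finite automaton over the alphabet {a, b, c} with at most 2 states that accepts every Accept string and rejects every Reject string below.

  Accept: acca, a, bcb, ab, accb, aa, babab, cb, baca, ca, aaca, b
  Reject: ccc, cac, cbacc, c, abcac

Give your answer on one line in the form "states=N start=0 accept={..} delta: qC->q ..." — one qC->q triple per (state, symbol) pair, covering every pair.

states=2 start=0 accept={0} delta: 0a->0 0b->0 0c->1 1a->0 1b->0 1c->1

Grow the machine one transition at a time. Run the examples from 0; the earliest place one falls off (shortest prefix, ties alphabetical) gets sent to the lowest-numbered state that keeps every Accept/Reject pair distinguishable — a pair clashes when both reach the same state with identical unread suffix — and to a fresh state only if none does.
a: 0a undefined. 0a->0: ok.
b: 0b undefined. 0b->0: ok.
c: 0c undefined. 0c->0: no, acca/ccc meet in 0. Open state 1: 0c->1.
ca: 1a undefined. 1a->0: ok.
cb: 1b undefined. 1b->0: ok.
cc: 1c undefined. 1c->0: no, acca/cbacc meet in 0. 1c->1: ok.
All examples now run through 2 states with every (state, symbol) defined. Accept strings end in {0}, Reject strings end in {1}; accept={0}.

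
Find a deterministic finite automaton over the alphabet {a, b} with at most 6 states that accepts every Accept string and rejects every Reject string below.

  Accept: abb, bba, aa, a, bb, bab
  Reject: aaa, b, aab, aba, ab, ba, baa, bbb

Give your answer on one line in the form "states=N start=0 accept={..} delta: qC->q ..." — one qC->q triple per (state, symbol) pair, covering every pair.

states=4 start=0 accept={0,1,3} delta: 0a->1 0b->2 1a->3 1b->2 2a->2 2b->0 3a->2 3b->2

Fold the examples into a partial DFA from state 0: repeatedly fix the first undefined (state, symbol) met by the shortest-then-alphabetical prefix, trying targets in increasing order and rejecting any under which an Accept and a Reject string meet in one state with the same remainder; add a state when all current targets are rejected. Accepting states are where Accept strings end.
a: 0a undefined. 0a->0: no, aa/aaa meet in 0. Open state 1: 0a->1.
b: 0b undefined. 0b->0: no, bba/ba meet in 1. 0b->1: no, abb/bbb meet in 1 with "bb" left. Open state 2: 0b->2.
aa: 1a undefined. 1a->0: no, a/aaa meet in 1. 1a->1: no, aa/aaa meet in 1. 1a->2: no, aa/b meet in 2. Open state 3: 1a->3.
ab: 1b undefined. 1b->0: no, abb/b meet in 2. 1b->1: no, abb/ab meet in 1. 1b->2: ok.
ba: 2a undefined. 2a->0: no, a/baa meet in 1. 2a->1: no, aa/baa meet in 3. 2a->2: ok.
bb: 2b undefined. 2b->0: ok.
aaa: 3a undefined. 3a->0: no, abb/aaa meet in 0. 3a->1: no, bba/aaa meet in 1. 3a->2: ok.
aab: 3b undefined. 3b->0: no, abb/aab meet in 0. 3b->1: no, bba/aab meet in 1. 3b->2: ok.
All examples now run through 4 states with every (state, symbol) defined. Accept strings end in {0,1,3}, Reject strings end in {2}; accept={0,1,3}.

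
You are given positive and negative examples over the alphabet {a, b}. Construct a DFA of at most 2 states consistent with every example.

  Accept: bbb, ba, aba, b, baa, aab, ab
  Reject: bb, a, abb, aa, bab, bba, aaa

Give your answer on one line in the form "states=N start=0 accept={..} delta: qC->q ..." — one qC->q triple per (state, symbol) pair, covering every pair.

states=2 start=0 accept={1} delta: 0a->0 0b->1 1a->1 1b->0

Fold the examples into a partial DFA from state 0: repeatedly fix the first undefined (state, symbol) met by the shortest-then-alphabetical prefix, trying targets in increasing order and rejecting any under which an Accept and a Reject string meet in one state with the same remainder; add a state when all current targets are rejected. Accepting states are where Accept strings end.
a: 0a undefined. 0a->0: ok.
b: 0b undefined. 0b->0: no, bbb/bb meet in 0. Open state 1: 0b->1.
ba: 1a undefined. 1a->0: no, ba/a meet in 0. 1a->1: ok.
bb: 1b undefined. 1b->0: ok.
All examples now run through 2 states with every (state, symbol) defined. Accept strings end in {1}, Reject strings end in {0}; accept={1}.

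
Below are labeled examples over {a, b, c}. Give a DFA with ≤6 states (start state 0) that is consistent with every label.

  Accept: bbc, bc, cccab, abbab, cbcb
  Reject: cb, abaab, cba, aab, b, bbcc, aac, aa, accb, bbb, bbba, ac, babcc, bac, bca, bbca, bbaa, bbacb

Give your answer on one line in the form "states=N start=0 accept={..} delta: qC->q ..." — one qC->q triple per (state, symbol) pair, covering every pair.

State merging on the prefix tree: take the shortest (then alphabetical) example prefix whose next move is undefined and point that move at state 0, else 1, else 2, ...; a target is out if some Accept/Reject pair would then sit in one state with the same input left (inseparable). If every existing state is out, open a new one.
a: 0a undefined. 0a->0: ok.
b: 0b undefined. 0b->0: no, bbc/aac meet in 0 with "c" left. Open state 1: 0b->1.
c: 0c undefined. 0c->0: no, cccab/cb meet in 1. 0c->1: ok.
ba: 1a undefined. 1a->0: ok.
bb: 1b undefined. 1b->0: no, bbc/abaab meet in 1. 1b->1: no, abbab/cb meet in 1. Open state 2: 1b->2.
bc: 1c undefined. 1c->0: no, bc/aa meet in 0. 1c->1: no, bc/abaab meet in 1. 1c->2: no, bbc/babcc meet in 2 with "c" left. Open state 3: 1c->3.
bba: 2a undefined. 2a->0: no, abbab/abaab meet in 1. 2a->1: no, abbab/cb meet in 2. 2a->2: no, abbab/bbb meet in 2 with "b" left. 2a->3: no, bc/cba meet in 3. Open state 4: 2a->4.
bbb: 2b undefined. 2b->0: ok.
bbc: 2c undefined. 2c->0: no, bbc/aa meet in 0. 2c->1: no, bbc/abaab meet in 1. 2c->2: no, bbc/cb meet in 2. 2c->3: no, cbcb/accb meet in 3 with "b" left. 2c->4: no, bbc/cba meet in 4. Open state 5: 2c->5.
bca: 3a undefined. 3a->0: ok.
ccc: 3c undefined. 3c->0: no, cccab/abaab meet in 1. 3c->1: no, cccab/abaab meet in 1. 3c->2: ok.
accb: 3b undefined. 3b->0: ok.
bbaa: 4a undefined. 4a->0: ok.
bbac: 4c undefined. 4c->0: ok.
bbca: 5a undefined. 5a->0: ok.
bbcc: 5c undefined. 5c->0: ok.
cbcb: 5b undefined. 5b->0: no, cbcb/bbcc meet in 0. 5b->1: no, cbcb/abaab meet in 1. 5b->2: no, cbcb/cb meet in 2. 5b->3: ok.
abbab: 4b undefined. 4b->0: no, cccab/bbcc meet in 0. 4b->1: no, cccab/abaab meet in 1. 4b->2: no, cccab/cb meet in 2. 4b->3: ok.
All examples now run through 6 states with every (state, symbol) defined. Accept strings end in {3,5}, Reject strings end in {0,1,2,4}; accept={3,5}.

states=6 start=0 accept={3,5} delta: 0a->0 0b->1 0c->1 1a->0 1b->2 1c->3 2a->4 2b->0 2c->5 3a->0 3b->0 3c->2 4a->0 4b->3 4c->0 5a->0 5b->3 5c->0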